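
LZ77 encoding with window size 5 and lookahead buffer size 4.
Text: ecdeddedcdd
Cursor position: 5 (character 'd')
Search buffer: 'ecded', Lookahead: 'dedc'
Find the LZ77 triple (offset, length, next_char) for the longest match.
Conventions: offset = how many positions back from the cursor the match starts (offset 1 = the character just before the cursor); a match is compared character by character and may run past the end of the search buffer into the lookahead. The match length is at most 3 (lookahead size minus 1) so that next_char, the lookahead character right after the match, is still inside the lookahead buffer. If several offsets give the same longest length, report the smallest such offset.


Try each offset into the search buffer:
  offset=1 (pos 4, char 'd'): match length 1
  offset=2 (pos 3, char 'e'): match length 0
  offset=3 (pos 2, char 'd'): match length 3
  offset=4 (pos 1, char 'c'): match length 0
  offset=5 (pos 0, char 'e'): match length 0
Longest match has length 3 at offset 3.
next_char = character at position 5 + 3 = 8 -> 'c'

Best match: offset=3, length=3 (matching 'ded' starting at position 2)
LZ77 triple: (3, 3, 'c')


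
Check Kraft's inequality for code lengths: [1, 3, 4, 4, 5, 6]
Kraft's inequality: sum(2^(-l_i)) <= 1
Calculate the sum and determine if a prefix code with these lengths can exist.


Sum = 2^(-1) + 2^(-3) + 2^(-4) + 2^(-4) + 2^(-5) + 2^(-6)
    = 0.5 + 0.125 + 0.0625 + 0.0625 + 0.03125 + 0.015625
    = 51/64 = 0.796875
Since 0.796875 <= 1, Kraft's inequality IS satisfied.
A prefix code with these lengths CAN exist.

Kraft sum = 0.796875. Satisfied.


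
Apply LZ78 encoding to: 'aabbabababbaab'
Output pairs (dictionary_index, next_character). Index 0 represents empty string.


LZ78 encoding steps:
Dictionary: {0: ''}
Step 1: w='' (idx 0), next='a' -> output (0, 'a'), add 'a' as idx 1
Step 2: w='a' (idx 1), next='b' -> output (1, 'b'), add 'ab' as idx 2
Step 3: w='' (idx 0), next='b' -> output (0, 'b'), add 'b' as idx 3
Step 4: w='ab' (idx 2), next='a' -> output (2, 'a'), add 'aba' as idx 4
Step 5: w='b' (idx 3), next='a' -> output (3, 'a'), add 'ba' as idx 5
Step 6: w='b' (idx 3), next='b' -> output (3, 'b'), add 'bb' as idx 6
Step 7: w='a' (idx 1), next='a' -> output (1, 'a'), add 'aa' as idx 7
Step 8: w='b' (idx 3), end of input -> output (3, '')


Encoded: [(0, 'a'), (1, 'b'), (0, 'b'), (2, 'a'), (3, 'a'), (3, 'b'), (1, 'a'), (3, '')]


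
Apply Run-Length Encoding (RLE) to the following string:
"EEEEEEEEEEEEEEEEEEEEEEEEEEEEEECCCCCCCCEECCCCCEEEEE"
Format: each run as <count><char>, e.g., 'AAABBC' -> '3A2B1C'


Scanning runs left to right:
  i=0: run of 'E' x 30 -> '30E'
  i=30: run of 'C' x 8 -> '8C'
  i=38: run of 'E' x 2 -> '2E'
  i=40: run of 'C' x 5 -> '5C'
  i=45: run of 'E' x 5 -> '5E'

RLE = 30E8C2E5C5E


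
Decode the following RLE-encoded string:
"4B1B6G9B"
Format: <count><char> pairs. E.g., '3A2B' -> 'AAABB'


Expanding each <count><char> pair:
  4B -> 'BBBB'
  1B -> 'B'
  6G -> 'GGGGGG'
  9B -> 'BBBBBBBBB'

Decoded = BBBBBGGGGGGBBBBBBBBB


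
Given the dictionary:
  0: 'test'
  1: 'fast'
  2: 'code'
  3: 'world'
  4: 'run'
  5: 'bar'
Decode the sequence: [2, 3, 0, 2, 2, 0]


Look up each index in the dictionary:
  2 -> 'code'
  3 -> 'world'
  0 -> 'test'
  2 -> 'code'
  2 -> 'code'
  0 -> 'test'

Decoded: "code world test code code test"


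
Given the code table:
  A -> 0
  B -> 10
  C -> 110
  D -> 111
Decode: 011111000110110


Decoding:
0 -> A
111 -> D
110 -> C
0 -> A
0 -> A
110 -> C
110 -> C


Result: ADCAACC


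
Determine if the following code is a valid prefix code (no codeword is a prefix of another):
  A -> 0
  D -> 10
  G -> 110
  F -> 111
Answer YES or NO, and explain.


Checking each pair (does one codeword prefix another?):
  A='0' vs D='10': no prefix
  A='0' vs G='110': no prefix
  A='0' vs F='111': no prefix
  D='10' vs A='0': no prefix
  D='10' vs G='110': no prefix
  D='10' vs F='111': no prefix
  G='110' vs A='0': no prefix
  G='110' vs D='10': no prefix
  G='110' vs F='111': no prefix
  F='111' vs A='0': no prefix
  F='111' vs D='10': no prefix
  F='111' vs G='110': no prefix
No violation found over all pairs.

YES -- this is a valid prefix code. No codeword is a prefix of any other codeword.


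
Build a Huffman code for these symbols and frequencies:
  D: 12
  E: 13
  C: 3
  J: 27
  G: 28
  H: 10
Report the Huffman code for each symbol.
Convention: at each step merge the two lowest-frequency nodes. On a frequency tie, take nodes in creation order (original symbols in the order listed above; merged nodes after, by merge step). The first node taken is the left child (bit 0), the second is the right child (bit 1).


Huffman tree construction:
Step 1: Merge C(3) + H(10) = 13
Step 2: Merge D(12) + E(13) = 25
Step 3: Merge (C+H)(13) + (D+E)(25) = 38
Step 4: Merge J(27) + G(28) = 55
Step 5: Merge ((C+H)+(D+E))(38) + (J+G)(55) = 93
Read each symbol's code off the tree from the root (left child = 0, right child = 1).

Codes:
  D: 010 (length 3)
  E: 011 (length 3)
  C: 000 (length 3)
  J: 10 (length 2)
  G: 11 (length 2)
  H: 001 (length 3)
Average code length: 224/93 = 2.4086 bits/symbol


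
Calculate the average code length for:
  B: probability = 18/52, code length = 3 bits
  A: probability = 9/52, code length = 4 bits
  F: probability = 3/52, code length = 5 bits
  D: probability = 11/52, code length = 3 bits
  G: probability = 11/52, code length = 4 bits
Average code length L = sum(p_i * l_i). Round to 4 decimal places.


Weighted contributions p_i * l_i:
  B: (18/52) * 3 = 54/52
  A: (9/52) * 4 = 36/52
  F: (3/52) * 5 = 15/52
  D: (11/52) * 3 = 33/52
  G: (11/52) * 4 = 44/52
Sum = (54 + 36 + 15 + 33 + 44)/52 = 182/52

L = 182/52 = 3.5000 bits/symbol


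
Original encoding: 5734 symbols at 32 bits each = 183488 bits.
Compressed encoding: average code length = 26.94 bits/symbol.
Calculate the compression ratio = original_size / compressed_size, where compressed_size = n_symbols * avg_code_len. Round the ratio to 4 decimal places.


original_size = n_symbols * orig_bits = 5734 * 32 = 183488 bits
compressed_size = n_symbols * avg_code_len = 5734 * 26.94 = 154473.96 bits
ratio = original_size / compressed_size = 183488 / 154473.96 = 1.1878

Compression ratio = 1.1878


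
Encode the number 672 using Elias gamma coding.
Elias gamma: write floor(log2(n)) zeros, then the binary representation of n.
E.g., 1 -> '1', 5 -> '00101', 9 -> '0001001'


num_bits = floor(log2(672)) + 1 = 10
leading_zeros = num_bits - 1 = 9
binary(672) = 1010100000

Elias gamma(672) = '000000000' + '1010100000' = 0000000001010100000 (19 bits)


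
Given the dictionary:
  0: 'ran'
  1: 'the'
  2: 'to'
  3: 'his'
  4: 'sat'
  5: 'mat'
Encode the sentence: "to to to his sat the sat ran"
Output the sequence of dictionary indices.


Look up each word in the dictionary:
  'to' -> 2
  'to' -> 2
  'to' -> 2
  'his' -> 3
  'sat' -> 4
  'the' -> 1
  'sat' -> 4
  'ran' -> 0

Encoded: [2, 2, 2, 3, 4, 1, 4, 0]


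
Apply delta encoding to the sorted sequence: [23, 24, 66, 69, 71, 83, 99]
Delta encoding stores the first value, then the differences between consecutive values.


First value: 23
Deltas:
  24 - 23 = 1
  66 - 24 = 42
  69 - 66 = 3
  71 - 69 = 2
  83 - 71 = 12
  99 - 83 = 16


Delta encoded: [23, 1, 42, 3, 2, 12, 16]


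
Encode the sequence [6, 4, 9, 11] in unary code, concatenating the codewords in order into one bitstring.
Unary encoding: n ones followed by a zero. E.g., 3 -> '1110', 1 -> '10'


Encode each number as n ones followed by a terminating 0:
  6 -> 1111110 (7 bits)
  4 -> 11110 (5 bits)
  9 -> 1111111110 (10 bits)
  11 -> 111111111110 (12 bits)
Total length = 7 + 5 + 10 + 12 = 34 bits.

Unary([6, 4, 9, 11]) = 1111110111101111111110111111111110 (34 bits)


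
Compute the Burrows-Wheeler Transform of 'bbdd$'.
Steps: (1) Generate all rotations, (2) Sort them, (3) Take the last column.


Rotations (sorted):
  0: $bbdd -> last char: d
  1: bbdd$ -> last char: $
  2: bdd$b -> last char: b
  3: d$bbd -> last char: d
  4: dd$bb -> last char: b


BWT = d$bdb


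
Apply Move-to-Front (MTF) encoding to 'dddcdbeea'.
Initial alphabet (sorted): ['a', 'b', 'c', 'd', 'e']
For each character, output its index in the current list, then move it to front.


MTF encoding:
'd': index 3 in ['a', 'b', 'c', 'd', 'e'] -> ['d', 'a', 'b', 'c', 'e']
'd': index 0 in ['d', 'a', 'b', 'c', 'e'] -> ['d', 'a', 'b', 'c', 'e']
'd': index 0 in ['d', 'a', 'b', 'c', 'e'] -> ['d', 'a', 'b', 'c', 'e']
'c': index 3 in ['d', 'a', 'b', 'c', 'e'] -> ['c', 'd', 'a', 'b', 'e']
'd': index 1 in ['c', 'd', 'a', 'b', 'e'] -> ['d', 'c', 'a', 'b', 'e']
'b': index 3 in ['d', 'c', 'a', 'b', 'e'] -> ['b', 'd', 'c', 'a', 'e']
'e': index 4 in ['b', 'd', 'c', 'a', 'e'] -> ['e', 'b', 'd', 'c', 'a']
'e': index 0 in ['e', 'b', 'd', 'c', 'a'] -> ['e', 'b', 'd', 'c', 'a']
'a': index 4 in ['e', 'b', 'd', 'c', 'a'] -> ['a', 'e', 'b', 'd', 'c']


Output: [3, 0, 0, 3, 1, 3, 4, 0, 4]


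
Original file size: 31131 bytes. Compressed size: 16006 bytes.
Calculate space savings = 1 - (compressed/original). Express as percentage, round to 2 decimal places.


ratio = compressed/original = 16006/31131 = 0.51415
savings = 1 - ratio = 1 - 0.51415 = 0.48585
as a percentage: 0.48585 * 100 = 48.59%

Space savings = 1 - 16006/31131 = 48.59%


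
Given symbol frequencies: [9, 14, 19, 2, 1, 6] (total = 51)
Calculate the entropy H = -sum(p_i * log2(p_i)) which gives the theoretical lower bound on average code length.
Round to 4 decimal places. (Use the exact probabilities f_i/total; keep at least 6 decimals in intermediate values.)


Per-symbol terms -p_i * log2(p_i) with p_i = f_i/51:
  p = 9/51 = 0.176471: log2(p) = -2.502500, -p*log2(p) = 0.441618
  p = 14/51 = 0.274510: log2(p) = -1.865070, -p*log2(p) = 0.511980
  p = 19/51 = 0.372549: log2(p) = -1.424498, -p*log2(p) = 0.530695
  p = 2/51 = 0.039216: log2(p) = -4.672425, -p*log2(p) = 0.183232
  p = 1/51 = 0.019608: log2(p) = -5.672425, -p*log2(p) = 0.111224
  p = 6/51 = 0.117647: log2(p) = -3.087463, -p*log2(p) = 0.363231
H = 0.441618 + 0.511980 + 0.530695 + 0.183232 + 0.111224 + 0.363231 = 2.141980

H = 2.142 bits/symbol


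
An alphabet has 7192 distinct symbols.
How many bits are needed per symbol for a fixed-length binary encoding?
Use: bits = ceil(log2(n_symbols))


log2(7192) = 12.8122
Bracket: 2^12 = 4096 < 7192 <= 2^13 = 8192
So ceil(log2(7192)) = 13

bits = ceil(log2(7192)) = ceil(12.8122) = 13 bits


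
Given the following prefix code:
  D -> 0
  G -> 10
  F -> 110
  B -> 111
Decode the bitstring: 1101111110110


Decoding step by step:
Bits 110 -> F
Bits 111 -> B
Bits 111 -> B
Bits 0 -> D
Bits 110 -> F


Decoded message: FBBDF


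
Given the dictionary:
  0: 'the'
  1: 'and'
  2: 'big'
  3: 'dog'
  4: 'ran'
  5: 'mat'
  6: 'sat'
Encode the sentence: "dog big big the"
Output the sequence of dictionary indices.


Look up each word in the dictionary:
  'dog' -> 3
  'big' -> 2
  'big' -> 2
  'the' -> 0

Encoded: [3, 2, 2, 0]


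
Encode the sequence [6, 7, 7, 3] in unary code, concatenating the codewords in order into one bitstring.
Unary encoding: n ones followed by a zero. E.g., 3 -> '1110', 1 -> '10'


Encode each number as n ones followed by a terminating 0:
  6 -> 1111110 (7 bits)
  7 -> 11111110 (8 bits)
  7 -> 11111110 (8 bits)
  3 -> 1110 (4 bits)
Total length = 7 + 8 + 8 + 4 = 27 bits.

Unary([6, 7, 7, 3]) = 111111011111110111111101110 (27 bits)


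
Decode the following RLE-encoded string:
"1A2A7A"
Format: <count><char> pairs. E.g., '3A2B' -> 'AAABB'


Expanding each <count><char> pair:
  1A -> 'A'
  2A -> 'AA'
  7A -> 'AAAAAAA'

Decoded = AAAAAAAAAA


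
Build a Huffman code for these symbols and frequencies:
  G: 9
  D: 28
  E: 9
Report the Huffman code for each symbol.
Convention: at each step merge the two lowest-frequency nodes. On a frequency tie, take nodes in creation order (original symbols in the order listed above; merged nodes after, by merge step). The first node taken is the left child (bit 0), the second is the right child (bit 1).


Huffman tree construction:
Step 1: Merge G(9) + E(9) = 18
Step 2: Merge (G+E)(18) + D(28) = 46
Read each symbol's code off the tree from the root (left child = 0, right child = 1).

Codes:
  G: 00 (length 2)
  D: 1 (length 1)
  E: 01 (length 2)
Average code length: 64/46 = 1.3913 bits/symbol


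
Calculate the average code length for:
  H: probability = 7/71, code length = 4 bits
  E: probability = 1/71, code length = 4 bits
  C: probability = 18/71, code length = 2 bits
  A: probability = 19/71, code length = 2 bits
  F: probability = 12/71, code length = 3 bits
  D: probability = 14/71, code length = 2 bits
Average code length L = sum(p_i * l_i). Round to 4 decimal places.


Weighted contributions p_i * l_i:
  H: (7/71) * 4 = 28/71
  E: (1/71) * 4 = 4/71
  C: (18/71) * 2 = 36/71
  A: (19/71) * 2 = 38/71
  F: (12/71) * 3 = 36/71
  D: (14/71) * 2 = 28/71
Sum = (28 + 4 + 36 + 38 + 36 + 28)/71 = 170/71

L = 170/71 = 2.3944 bits/symbol


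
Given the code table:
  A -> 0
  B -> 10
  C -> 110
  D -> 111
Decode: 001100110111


Decoding:
0 -> A
0 -> A
110 -> C
0 -> A
110 -> C
111 -> D


Result: AACACD


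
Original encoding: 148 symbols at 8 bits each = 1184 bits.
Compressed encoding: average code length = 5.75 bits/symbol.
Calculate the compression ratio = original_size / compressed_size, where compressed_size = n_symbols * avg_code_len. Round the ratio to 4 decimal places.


original_size = n_symbols * orig_bits = 148 * 8 = 1184 bits
compressed_size = n_symbols * avg_code_len = 148 * 5.75 = 851.0 bits
ratio = original_size / compressed_size = 1184 / 851.0 = 1.3913

Compression ratio = 1.3913


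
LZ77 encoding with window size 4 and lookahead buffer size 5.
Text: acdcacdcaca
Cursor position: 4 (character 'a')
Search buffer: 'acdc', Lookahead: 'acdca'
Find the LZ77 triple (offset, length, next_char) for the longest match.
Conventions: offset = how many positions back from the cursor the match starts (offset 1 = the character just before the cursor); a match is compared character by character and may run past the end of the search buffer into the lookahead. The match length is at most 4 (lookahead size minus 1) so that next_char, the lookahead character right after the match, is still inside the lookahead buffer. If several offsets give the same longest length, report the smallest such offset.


Try each offset into the search buffer:
  offset=1 (pos 3, char 'c'): match length 0
  offset=2 (pos 2, char 'd'): match length 0
  offset=3 (pos 1, char 'c'): match length 0
  offset=4 (pos 0, char 'a'): match length 4
Longest match has length 4 at offset 4.
next_char = character at position 4 + 4 = 8 -> 'a'

Best match: offset=4, length=4 (matching 'acdc' starting at position 0)
LZ77 triple: (4, 4, 'a')


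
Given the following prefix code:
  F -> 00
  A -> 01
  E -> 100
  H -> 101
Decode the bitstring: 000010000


Decoding step by step:
Bits 00 -> F
Bits 00 -> F
Bits 100 -> E
Bits 00 -> F


Decoded message: FFEF


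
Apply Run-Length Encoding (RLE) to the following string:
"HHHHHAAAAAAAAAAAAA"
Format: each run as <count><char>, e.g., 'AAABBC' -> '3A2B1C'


Scanning runs left to right:
  i=0: run of 'H' x 5 -> '5H'
  i=5: run of 'A' x 13 -> '13A'

RLE = 5H13A


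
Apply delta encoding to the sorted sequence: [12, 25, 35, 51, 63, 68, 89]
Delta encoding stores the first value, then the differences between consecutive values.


First value: 12
Deltas:
  25 - 12 = 13
  35 - 25 = 10
  51 - 35 = 16
  63 - 51 = 12
  68 - 63 = 5
  89 - 68 = 21


Delta encoded: [12, 13, 10, 16, 12, 5, 21]


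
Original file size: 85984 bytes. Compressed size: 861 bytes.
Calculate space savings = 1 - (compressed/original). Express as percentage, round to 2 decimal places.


ratio = compressed/original = 861/85984 = 0.010013
savings = 1 - ratio = 1 - 0.010013 = 0.989987
as a percentage: 0.989987 * 100 = 99.0%

Space savings = 1 - 861/85984 = 99.0%


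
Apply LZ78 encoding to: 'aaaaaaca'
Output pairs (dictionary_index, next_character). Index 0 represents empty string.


LZ78 encoding steps:
Dictionary: {0: ''}
Step 1: w='' (idx 0), next='a' -> output (0, 'a'), add 'a' as idx 1
Step 2: w='a' (idx 1), next='a' -> output (1, 'a'), add 'aa' as idx 2
Step 3: w='aa' (idx 2), next='a' -> output (2, 'a'), add 'aaa' as idx 3
Step 4: w='' (idx 0), next='c' -> output (0, 'c'), add 'c' as idx 4
Step 5: w='a' (idx 1), end of input -> output (1, '')


Encoded: [(0, 'a'), (1, 'a'), (2, 'a'), (0, 'c'), (1, '')]


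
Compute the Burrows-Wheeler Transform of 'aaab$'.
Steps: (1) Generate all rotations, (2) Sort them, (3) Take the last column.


Rotations (sorted):
  0: $aaab -> last char: b
  1: aaab$ -> last char: $
  2: aab$a -> last char: a
  3: ab$aa -> last char: a
  4: b$aaa -> last char: a


BWT = b$aaa


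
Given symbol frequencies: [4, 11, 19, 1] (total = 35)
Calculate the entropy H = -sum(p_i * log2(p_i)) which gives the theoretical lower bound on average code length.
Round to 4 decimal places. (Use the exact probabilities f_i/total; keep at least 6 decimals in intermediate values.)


Per-symbol terms -p_i * log2(p_i) with p_i = f_i/35:
  p = 4/35 = 0.114286: log2(p) = -3.129283, -p*log2(p) = 0.357632
  p = 11/35 = 0.314286: log2(p) = -1.669851, -p*log2(p) = 0.524810
  p = 19/35 = 0.542857: log2(p) = -0.881356, -p*log2(p) = 0.478450
  p = 1/35 = 0.028571: log2(p) = -5.129283, -p*log2(p) = 0.146551
H = 0.357632 + 0.524810 + 0.478450 + 0.146551 = 1.507443

H = 1.5074 bits/symbol


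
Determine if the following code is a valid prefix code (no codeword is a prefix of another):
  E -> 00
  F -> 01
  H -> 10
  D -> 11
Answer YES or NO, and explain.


Checking each pair (does one codeword prefix another?):
  E='00' vs F='01': no prefix
  E='00' vs H='10': no prefix
  E='00' vs D='11': no prefix
  F='01' vs E='00': no prefix
  F='01' vs H='10': no prefix
  F='01' vs D='11': no prefix
  H='10' vs E='00': no prefix
  H='10' vs F='01': no prefix
  H='10' vs D='11': no prefix
  D='11' vs E='00': no prefix
  D='11' vs F='01': no prefix
  D='11' vs H='10': no prefix
No violation found over all pairs.

YES -- this is a valid prefix code. No codeword is a prefix of any other codeword.


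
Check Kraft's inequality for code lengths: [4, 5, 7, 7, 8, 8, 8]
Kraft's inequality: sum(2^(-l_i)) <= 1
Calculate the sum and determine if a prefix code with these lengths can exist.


Sum = 2^(-4) + 2^(-5) + 2^(-7) + 2^(-7) + 2^(-8) + 2^(-8) + 2^(-8)
    = 0.0625 + 0.03125 + 0.0078125 + 0.0078125 + 0.00390625 + 0.00390625 + 0.00390625
    = 31/256 = 0.12109375
Since 0.12109375 <= 1, Kraft's inequality IS satisfied.
A prefix code with these lengths CAN exist.

Kraft sum = 0.12109375. Satisfied.


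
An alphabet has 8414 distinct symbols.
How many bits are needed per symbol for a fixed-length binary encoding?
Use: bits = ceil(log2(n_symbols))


log2(8414) = 13.0386
Bracket: 2^13 = 8192 < 8414 <= 2^14 = 16384
So ceil(log2(8414)) = 14

bits = ceil(log2(8414)) = ceil(13.0386) = 14 bits


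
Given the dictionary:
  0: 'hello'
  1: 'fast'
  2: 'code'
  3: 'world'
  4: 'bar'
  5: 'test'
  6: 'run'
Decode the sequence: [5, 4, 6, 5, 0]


Look up each index in the dictionary:
  5 -> 'test'
  4 -> 'bar'
  6 -> 'run'
  5 -> 'test'
  0 -> 'hello'

Decoded: "test bar run test hello"


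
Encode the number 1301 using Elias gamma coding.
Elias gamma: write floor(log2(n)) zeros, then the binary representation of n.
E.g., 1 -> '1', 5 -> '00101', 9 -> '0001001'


num_bits = floor(log2(1301)) + 1 = 11
leading_zeros = num_bits - 1 = 10
binary(1301) = 10100010101

Elias gamma(1301) = '0000000000' + '10100010101' = 000000000010100010101 (21 bits)


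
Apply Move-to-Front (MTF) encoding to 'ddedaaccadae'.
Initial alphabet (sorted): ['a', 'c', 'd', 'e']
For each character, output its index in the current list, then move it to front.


MTF encoding:
'd': index 2 in ['a', 'c', 'd', 'e'] -> ['d', 'a', 'c', 'e']
'd': index 0 in ['d', 'a', 'c', 'e'] -> ['d', 'a', 'c', 'e']
'e': index 3 in ['d', 'a', 'c', 'e'] -> ['e', 'd', 'a', 'c']
'd': index 1 in ['e', 'd', 'a', 'c'] -> ['d', 'e', 'a', 'c']
'a': index 2 in ['d', 'e', 'a', 'c'] -> ['a', 'd', 'e', 'c']
'a': index 0 in ['a', 'd', 'e', 'c'] -> ['a', 'd', 'e', 'c']
'c': index 3 in ['a', 'd', 'e', 'c'] -> ['c', 'a', 'd', 'e']
'c': index 0 in ['c', 'a', 'd', 'e'] -> ['c', 'a', 'd', 'e']
'a': index 1 in ['c', 'a', 'd', 'e'] -> ['a', 'c', 'd', 'e']
'd': index 2 in ['a', 'c', 'd', 'e'] -> ['d', 'a', 'c', 'e']
'a': index 1 in ['d', 'a', 'c', 'e'] -> ['a', 'd', 'c', 'e']
'e': index 3 in ['a', 'd', 'c', 'e'] -> ['e', 'a', 'd', 'c']


Output: [2, 0, 3, 1, 2, 0, 3, 0, 1, 2, 1, 3]


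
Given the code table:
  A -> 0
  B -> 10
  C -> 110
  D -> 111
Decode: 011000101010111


Decoding:
0 -> A
110 -> C
0 -> A
0 -> A
10 -> B
10 -> B
10 -> B
111 -> D


Result: ACAABBBD


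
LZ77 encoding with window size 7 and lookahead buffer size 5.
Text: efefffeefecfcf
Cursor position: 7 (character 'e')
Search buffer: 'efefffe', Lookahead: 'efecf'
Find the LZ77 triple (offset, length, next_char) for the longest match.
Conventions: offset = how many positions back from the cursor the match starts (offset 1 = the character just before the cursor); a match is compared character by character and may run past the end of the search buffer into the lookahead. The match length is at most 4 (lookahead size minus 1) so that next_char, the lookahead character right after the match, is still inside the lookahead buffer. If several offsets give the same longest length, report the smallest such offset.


Try each offset into the search buffer:
  offset=1 (pos 6, char 'e'): match length 1
  offset=2 (pos 5, char 'f'): match length 0
  offset=3 (pos 4, char 'f'): match length 0
  offset=4 (pos 3, char 'f'): match length 0
  offset=5 (pos 2, char 'e'): match length 2
  offset=6 (pos 1, char 'f'): match length 0
  offset=7 (pos 0, char 'e'): match length 3
Longest match has length 3 at offset 7.
next_char = character at position 7 + 3 = 10 -> 'c'

Best match: offset=7, length=3 (matching 'efe' starting at position 0)
LZ77 triple: (7, 3, 'c')


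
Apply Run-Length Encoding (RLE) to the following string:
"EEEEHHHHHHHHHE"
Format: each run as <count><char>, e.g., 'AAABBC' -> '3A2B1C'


Scanning runs left to right:
  i=0: run of 'E' x 4 -> '4E'
  i=4: run of 'H' x 9 -> '9H'
  i=13: run of 'E' x 1 -> '1E'

RLE = 4E9H1E


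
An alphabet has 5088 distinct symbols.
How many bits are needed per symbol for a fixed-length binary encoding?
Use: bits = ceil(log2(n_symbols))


log2(5088) = 12.3129
Bracket: 2^12 = 4096 < 5088 <= 2^13 = 8192
So ceil(log2(5088)) = 13

bits = ceil(log2(5088)) = ceil(12.3129) = 13 bits


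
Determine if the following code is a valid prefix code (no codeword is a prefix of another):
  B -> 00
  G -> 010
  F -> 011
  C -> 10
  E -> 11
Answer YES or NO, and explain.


Checking each pair (does one codeword prefix another?):
  B='00' vs G='010': no prefix
  B='00' vs F='011': no prefix
  B='00' vs C='10': no prefix
  B='00' vs E='11': no prefix
  G='010' vs B='00': no prefix
  G='010' vs F='011': no prefix
  G='010' vs C='10': no prefix
  G='010' vs E='11': no prefix
  F='011' vs B='00': no prefix
  F='011' vs G='010': no prefix
  F='011' vs C='10': no prefix
  F='011' vs E='11': no prefix
  C='10' vs B='00': no prefix
  C='10' vs G='010': no prefix
  C='10' vs F='011': no prefix
  C='10' vs E='11': no prefix
  E='11' vs B='00': no prefix
  E='11' vs G='010': no prefix
  E='11' vs F='011': no prefix
  E='11' vs C='10': no prefix
No violation found over all pairs.

YES -- this is a valid prefix code. No codeword is a prefix of any other codeword.


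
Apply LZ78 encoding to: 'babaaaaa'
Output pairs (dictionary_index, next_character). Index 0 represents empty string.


LZ78 encoding steps:
Dictionary: {0: ''}
Step 1: w='' (idx 0), next='b' -> output (0, 'b'), add 'b' as idx 1
Step 2: w='' (idx 0), next='a' -> output (0, 'a'), add 'a' as idx 2
Step 3: w='b' (idx 1), next='a' -> output (1, 'a'), add 'ba' as idx 3
Step 4: w='a' (idx 2), next='a' -> output (2, 'a'), add 'aa' as idx 4
Step 5: w='aa' (idx 4), end of input -> output (4, '')


Encoded: [(0, 'b'), (0, 'a'), (1, 'a'), (2, 'a'), (4, '')]


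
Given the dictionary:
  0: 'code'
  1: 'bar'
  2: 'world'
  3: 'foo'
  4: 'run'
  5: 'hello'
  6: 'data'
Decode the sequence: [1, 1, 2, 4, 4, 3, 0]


Look up each index in the dictionary:
  1 -> 'bar'
  1 -> 'bar'
  2 -> 'world'
  4 -> 'run'
  4 -> 'run'
  3 -> 'foo'
  0 -> 'code'

Decoded: "bar bar world run run foo code"


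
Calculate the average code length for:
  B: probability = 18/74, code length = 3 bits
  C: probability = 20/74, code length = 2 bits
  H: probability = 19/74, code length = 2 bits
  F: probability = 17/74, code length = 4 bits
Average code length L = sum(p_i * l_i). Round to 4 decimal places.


Weighted contributions p_i * l_i:
  B: (18/74) * 3 = 54/74
  C: (20/74) * 2 = 40/74
  H: (19/74) * 2 = 38/74
  F: (17/74) * 4 = 68/74
Sum = (54 + 40 + 38 + 68)/74 = 200/74

L = 200/74 = 2.7027 bits/symbol


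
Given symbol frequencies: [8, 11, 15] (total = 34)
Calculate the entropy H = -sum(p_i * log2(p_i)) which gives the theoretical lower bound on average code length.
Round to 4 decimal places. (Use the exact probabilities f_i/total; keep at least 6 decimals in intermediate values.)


Per-symbol terms -p_i * log2(p_i) with p_i = f_i/34:
  p = 8/34 = 0.235294: log2(p) = -2.087463, -p*log2(p) = 0.491168
  p = 11/34 = 0.323529: log2(p) = -1.628031, -p*log2(p) = 0.526716
  p = 15/34 = 0.441176: log2(p) = -1.180572, -p*log2(p) = 0.520841
H = 0.491168 + 0.526716 + 0.520841 = 1.538725

H = 1.5387 bits/symbol


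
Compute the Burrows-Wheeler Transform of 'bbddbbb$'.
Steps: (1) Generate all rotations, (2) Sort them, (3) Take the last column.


Rotations (sorted):
  0: $bbddbbb -> last char: b
  1: b$bbddbb -> last char: b
  2: bb$bbddb -> last char: b
  3: bbb$bbdd -> last char: d
  4: bbddbbb$ -> last char: $
  5: bddbbb$b -> last char: b
  6: dbbb$bbd -> last char: d
  7: ddbbb$bb -> last char: b


BWT = bbbd$bdb


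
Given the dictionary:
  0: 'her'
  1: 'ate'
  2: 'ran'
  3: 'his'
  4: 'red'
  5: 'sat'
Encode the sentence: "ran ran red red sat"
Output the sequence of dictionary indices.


Look up each word in the dictionary:
  'ran' -> 2
  'ran' -> 2
  'red' -> 4
  'red' -> 4
  'sat' -> 5

Encoded: [2, 2, 4, 4, 5]


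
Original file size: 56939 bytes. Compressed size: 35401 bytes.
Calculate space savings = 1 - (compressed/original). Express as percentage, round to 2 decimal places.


ratio = compressed/original = 35401/56939 = 0.621736
savings = 1 - ratio = 1 - 0.621736 = 0.378264
as a percentage: 0.378264 * 100 = 37.83%

Space savings = 1 - 35401/56939 = 37.83%


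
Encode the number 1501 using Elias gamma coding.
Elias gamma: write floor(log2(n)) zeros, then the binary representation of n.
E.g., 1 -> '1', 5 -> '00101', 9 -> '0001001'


num_bits = floor(log2(1501)) + 1 = 11
leading_zeros = num_bits - 1 = 10
binary(1501) = 10111011101

Elias gamma(1501) = '0000000000' + '10111011101' = 000000000010111011101 (21 bits)


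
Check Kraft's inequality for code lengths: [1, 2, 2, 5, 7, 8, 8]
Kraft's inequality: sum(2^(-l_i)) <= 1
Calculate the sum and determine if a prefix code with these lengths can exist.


Sum = 2^(-1) + 2^(-2) + 2^(-2) + 2^(-5) + 2^(-7) + 2^(-8) + 2^(-8)
    = 0.5 + 0.25 + 0.25 + 0.03125 + 0.0078125 + 0.00390625 + 0.00390625
    = 268/256 = 1.046875
Since 1.046875 > 1, Kraft's inequality is NOT satisfied.
A prefix code with these lengths CANNOT exist.

Kraft sum = 1.046875. Not satisfied.


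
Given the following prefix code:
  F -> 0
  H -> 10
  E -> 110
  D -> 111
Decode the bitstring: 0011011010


Decoding step by step:
Bits 0 -> F
Bits 0 -> F
Bits 110 -> E
Bits 110 -> E
Bits 10 -> H


Decoded message: FFEEH


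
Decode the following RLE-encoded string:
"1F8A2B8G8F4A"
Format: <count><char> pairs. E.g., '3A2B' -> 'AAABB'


Expanding each <count><char> pair:
  1F -> 'F'
  8A -> 'AAAAAAAA'
  2B -> 'BB'
  8G -> 'GGGGGGGG'
  8F -> 'FFFFFFFF'
  4A -> 'AAAA'

Decoded = FAAAAAAAABBGGGGGGGGFFFFFFFFAAAA


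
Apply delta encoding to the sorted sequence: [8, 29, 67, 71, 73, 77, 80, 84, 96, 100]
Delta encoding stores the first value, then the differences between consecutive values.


First value: 8
Deltas:
  29 - 8 = 21
  67 - 29 = 38
  71 - 67 = 4
  73 - 71 = 2
  77 - 73 = 4
  80 - 77 = 3
  84 - 80 = 4
  96 - 84 = 12
  100 - 96 = 4


Delta encoded: [8, 21, 38, 4, 2, 4, 3, 4, 12, 4]


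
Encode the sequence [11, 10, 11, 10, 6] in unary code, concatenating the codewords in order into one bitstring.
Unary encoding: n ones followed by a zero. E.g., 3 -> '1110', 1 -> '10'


Encode each number as n ones followed by a terminating 0:
  11 -> 111111111110 (12 bits)
  10 -> 11111111110 (11 bits)
  11 -> 111111111110 (12 bits)
  10 -> 11111111110 (11 bits)
  6 -> 1111110 (7 bits)
Total length = 12 + 11 + 12 + 11 + 7 = 53 bits.

Unary([11, 10, 11, 10, 6]) = 11111111111011111111110111111111110111111111101111110 (53 bits)


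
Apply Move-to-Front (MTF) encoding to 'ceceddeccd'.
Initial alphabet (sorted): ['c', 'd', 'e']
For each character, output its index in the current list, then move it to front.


MTF encoding:
'c': index 0 in ['c', 'd', 'e'] -> ['c', 'd', 'e']
'e': index 2 in ['c', 'd', 'e'] -> ['e', 'c', 'd']
'c': index 1 in ['e', 'c', 'd'] -> ['c', 'e', 'd']
'e': index 1 in ['c', 'e', 'd'] -> ['e', 'c', 'd']
'd': index 2 in ['e', 'c', 'd'] -> ['d', 'e', 'c']
'd': index 0 in ['d', 'e', 'c'] -> ['d', 'e', 'c']
'e': index 1 in ['d', 'e', 'c'] -> ['e', 'd', 'c']
'c': index 2 in ['e', 'd', 'c'] -> ['c', 'e', 'd']
'c': index 0 in ['c', 'e', 'd'] -> ['c', 'e', 'd']
'd': index 2 in ['c', 'e', 'd'] -> ['d', 'c', 'e']


Output: [0, 2, 1, 1, 2, 0, 1, 2, 0, 2]


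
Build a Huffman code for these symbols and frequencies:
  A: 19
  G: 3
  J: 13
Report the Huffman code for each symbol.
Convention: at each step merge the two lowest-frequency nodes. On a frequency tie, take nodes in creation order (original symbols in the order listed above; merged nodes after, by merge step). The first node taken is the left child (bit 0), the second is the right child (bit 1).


Huffman tree construction:
Step 1: Merge G(3) + J(13) = 16
Step 2: Merge (G+J)(16) + A(19) = 35
Read each symbol's code off the tree from the root (left child = 0, right child = 1).

Codes:
  A: 1 (length 1)
  G: 00 (length 2)
  J: 01 (length 2)
Average code length: 51/35 = 1.4571 bits/symbol


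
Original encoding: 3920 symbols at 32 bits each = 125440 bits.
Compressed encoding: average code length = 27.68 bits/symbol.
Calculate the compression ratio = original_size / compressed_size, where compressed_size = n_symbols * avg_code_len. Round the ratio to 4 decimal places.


original_size = n_symbols * orig_bits = 3920 * 32 = 125440 bits
compressed_size = n_symbols * avg_code_len = 3920 * 27.68 = 108505.6 bits
ratio = original_size / compressed_size = 125440 / 108505.6 = 1.1561

Compression ratio = 1.1561


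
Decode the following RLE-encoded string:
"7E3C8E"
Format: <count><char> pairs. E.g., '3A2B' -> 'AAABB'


Expanding each <count><char> pair:
  7E -> 'EEEEEEE'
  3C -> 'CCC'
  8E -> 'EEEEEEEE'

Decoded = EEEEEEECCCEEEEEEEE


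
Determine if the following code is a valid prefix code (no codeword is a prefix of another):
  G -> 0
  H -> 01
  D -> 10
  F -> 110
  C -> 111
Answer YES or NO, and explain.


Checking each pair (does one codeword prefix another?):
  G='0' vs H='01': prefix -- VIOLATION

NO -- this is NOT a valid prefix code. G (0) is a prefix of H (01).


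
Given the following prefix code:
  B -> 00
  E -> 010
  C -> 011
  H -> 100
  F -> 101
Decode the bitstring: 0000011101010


Decoding step by step:
Bits 00 -> B
Bits 00 -> B
Bits 011 -> C
Bits 101 -> F
Bits 010 -> E


Decoded message: BBCFE


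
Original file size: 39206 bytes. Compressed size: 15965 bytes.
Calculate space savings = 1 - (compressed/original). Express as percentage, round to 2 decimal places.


ratio = compressed/original = 15965/39206 = 0.407208
savings = 1 - ratio = 1 - 0.407208 = 0.592792
as a percentage: 0.592792 * 100 = 59.28%

Space savings = 1 - 15965/39206 = 59.28%


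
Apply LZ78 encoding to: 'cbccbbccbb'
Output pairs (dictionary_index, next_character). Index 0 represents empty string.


LZ78 encoding steps:
Dictionary: {0: ''}
Step 1: w='' (idx 0), next='c' -> output (0, 'c'), add 'c' as idx 1
Step 2: w='' (idx 0), next='b' -> output (0, 'b'), add 'b' as idx 2
Step 3: w='c' (idx 1), next='c' -> output (1, 'c'), add 'cc' as idx 3
Step 4: w='b' (idx 2), next='b' -> output (2, 'b'), add 'bb' as idx 4
Step 5: w='cc' (idx 3), next='b' -> output (3, 'b'), add 'ccb' as idx 5
Step 6: w='b' (idx 2), end of input -> output (2, '')


Encoded: [(0, 'c'), (0, 'b'), (1, 'c'), (2, 'b'), (3, 'b'), (2, '')]


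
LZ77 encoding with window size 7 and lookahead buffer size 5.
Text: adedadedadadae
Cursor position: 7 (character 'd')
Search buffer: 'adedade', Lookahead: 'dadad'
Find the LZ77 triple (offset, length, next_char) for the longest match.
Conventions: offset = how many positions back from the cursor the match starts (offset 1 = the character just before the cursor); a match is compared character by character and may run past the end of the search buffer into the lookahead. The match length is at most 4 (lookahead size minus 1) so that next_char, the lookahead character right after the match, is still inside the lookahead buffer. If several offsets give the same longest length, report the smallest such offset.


Try each offset into the search buffer:
  offset=1 (pos 6, char 'e'): match length 0
  offset=2 (pos 5, char 'd'): match length 1
  offset=3 (pos 4, char 'a'): match length 0
  offset=4 (pos 3, char 'd'): match length 3
  offset=5 (pos 2, char 'e'): match length 0
  offset=6 (pos 1, char 'd'): match length 1
  offset=7 (pos 0, char 'a'): match length 0
Longest match has length 3 at offset 4.
next_char = character at position 7 + 3 = 10 -> 'a'

Best match: offset=4, length=3 (matching 'dad' starting at position 3)
LZ77 triple: (4, 3, 'a')


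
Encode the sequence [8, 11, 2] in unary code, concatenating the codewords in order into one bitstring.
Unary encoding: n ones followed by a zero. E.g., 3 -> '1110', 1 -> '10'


Encode each number as n ones followed by a terminating 0:
  8 -> 111111110 (9 bits)
  11 -> 111111111110 (12 bits)
  2 -> 110 (3 bits)
Total length = 9 + 12 + 3 = 24 bits.

Unary([8, 11, 2]) = 111111110111111111110110 (24 bits)


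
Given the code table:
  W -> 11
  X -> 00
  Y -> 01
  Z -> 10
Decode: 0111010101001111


Decoding:
01 -> Y
11 -> W
01 -> Y
01 -> Y
01 -> Y
00 -> X
11 -> W
11 -> W


Result: YWYYYXWW


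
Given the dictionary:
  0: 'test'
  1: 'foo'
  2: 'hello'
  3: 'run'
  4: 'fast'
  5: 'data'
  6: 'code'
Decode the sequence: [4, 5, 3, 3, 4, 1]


Look up each index in the dictionary:
  4 -> 'fast'
  5 -> 'data'
  3 -> 'run'
  3 -> 'run'
  4 -> 'fast'
  1 -> 'foo'

Decoded: "fast data run run fast foo"


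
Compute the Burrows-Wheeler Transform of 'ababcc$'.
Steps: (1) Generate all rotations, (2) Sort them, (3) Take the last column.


Rotations (sorted):
  0: $ababcc -> last char: c
  1: ababcc$ -> last char: $
  2: abcc$ab -> last char: b
  3: babcc$a -> last char: a
  4: bcc$aba -> last char: a
  5: c$ababc -> last char: c
  6: cc$abab -> last char: b


BWT = c$baacb


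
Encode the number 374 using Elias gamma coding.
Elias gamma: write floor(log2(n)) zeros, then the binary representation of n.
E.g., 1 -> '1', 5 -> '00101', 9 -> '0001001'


num_bits = floor(log2(374)) + 1 = 9
leading_zeros = num_bits - 1 = 8
binary(374) = 101110110

Elias gamma(374) = '00000000' + '101110110' = 00000000101110110 (17 bits)


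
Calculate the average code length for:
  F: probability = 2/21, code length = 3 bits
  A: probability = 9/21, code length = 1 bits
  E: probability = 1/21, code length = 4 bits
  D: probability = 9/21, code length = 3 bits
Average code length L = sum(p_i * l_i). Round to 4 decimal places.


Weighted contributions p_i * l_i:
  F: (2/21) * 3 = 6/21
  A: (9/21) * 1 = 9/21
  E: (1/21) * 4 = 4/21
  D: (9/21) * 3 = 27/21
Sum = (6 + 9 + 4 + 27)/21 = 46/21

L = 46/21 = 2.1905 bits/symbol


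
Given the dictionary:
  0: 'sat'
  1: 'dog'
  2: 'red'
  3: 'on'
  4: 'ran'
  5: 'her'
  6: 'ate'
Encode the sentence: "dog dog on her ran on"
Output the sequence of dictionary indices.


Look up each word in the dictionary:
  'dog' -> 1
  'dog' -> 1
  'on' -> 3
  'her' -> 5
  'ran' -> 4
  'on' -> 3

Encoded: [1, 1, 3, 5, 4, 3]


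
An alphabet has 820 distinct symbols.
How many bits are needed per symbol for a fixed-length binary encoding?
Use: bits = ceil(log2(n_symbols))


log2(820) = 9.6795
Bracket: 2^9 = 512 < 820 <= 2^10 = 1024
So ceil(log2(820)) = 10

bits = ceil(log2(820)) = ceil(9.6795) = 10 bits


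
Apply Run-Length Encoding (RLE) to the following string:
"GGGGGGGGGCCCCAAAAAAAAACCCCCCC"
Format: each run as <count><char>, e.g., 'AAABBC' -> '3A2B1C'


Scanning runs left to right:
  i=0: run of 'G' x 9 -> '9G'
  i=9: run of 'C' x 4 -> '4C'
  i=13: run of 'A' x 9 -> '9A'
  i=22: run of 'C' x 7 -> '7C'

RLE = 9G4C9A7C


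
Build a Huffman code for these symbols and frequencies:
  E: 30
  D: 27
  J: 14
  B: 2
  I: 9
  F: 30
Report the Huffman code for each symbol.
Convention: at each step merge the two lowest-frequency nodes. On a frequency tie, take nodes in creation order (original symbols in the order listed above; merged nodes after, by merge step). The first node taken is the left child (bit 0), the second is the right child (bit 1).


Huffman tree construction:
Step 1: Merge B(2) + I(9) = 11
Step 2: Merge (B+I)(11) + J(14) = 25
Step 3: Merge ((B+I)+J)(25) + D(27) = 52
Step 4: Merge E(30) + F(30) = 60
Step 5: Merge (((B+I)+J)+D)(52) + (E+F)(60) = 112
Read each symbol's code off the tree from the root (left child = 0, right child = 1).

Codes:
  E: 10 (length 2)
  D: 01 (length 2)
  J: 001 (length 3)
  B: 0000 (length 4)
  I: 0001 (length 4)
  F: 11 (length 2)
Average code length: 260/112 = 2.3214 bits/symbol


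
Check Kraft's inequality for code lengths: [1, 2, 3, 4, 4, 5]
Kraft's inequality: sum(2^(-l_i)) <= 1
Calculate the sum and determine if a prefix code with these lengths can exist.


Sum = 2^(-1) + 2^(-2) + 2^(-3) + 2^(-4) + 2^(-4) + 2^(-5)
    = 0.5 + 0.25 + 0.125 + 0.0625 + 0.0625 + 0.03125
    = 33/32 = 1.03125
Since 1.03125 > 1, Kraft's inequality is NOT satisfied.
A prefix code with these lengths CANNOT exist.

Kraft sum = 1.03125. Not satisfied.


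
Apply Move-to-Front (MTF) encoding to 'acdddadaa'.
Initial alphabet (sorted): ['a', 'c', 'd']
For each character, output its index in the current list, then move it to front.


MTF encoding:
'a': index 0 in ['a', 'c', 'd'] -> ['a', 'c', 'd']
'c': index 1 in ['a', 'c', 'd'] -> ['c', 'a', 'd']
'd': index 2 in ['c', 'a', 'd'] -> ['d', 'c', 'a']
'd': index 0 in ['d', 'c', 'a'] -> ['d', 'c', 'a']
'd': index 0 in ['d', 'c', 'a'] -> ['d', 'c', 'a']
'a': index 2 in ['d', 'c', 'a'] -> ['a', 'd', 'c']
'd': index 1 in ['a', 'd', 'c'] -> ['d', 'a', 'c']
'a': index 1 in ['d', 'a', 'c'] -> ['a', 'd', 'c']
'a': index 0 in ['a', 'd', 'c'] -> ['a', 'd', 'c']


Output: [0, 1, 2, 0, 0, 2, 1, 1, 0]


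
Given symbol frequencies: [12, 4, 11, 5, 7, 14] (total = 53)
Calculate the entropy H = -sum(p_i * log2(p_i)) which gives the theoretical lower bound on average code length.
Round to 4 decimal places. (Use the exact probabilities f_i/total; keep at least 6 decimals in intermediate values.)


Per-symbol terms -p_i * log2(p_i) with p_i = f_i/53:
  p = 12/53 = 0.226415: log2(p) = -2.142958, -p*log2(p) = 0.485198
  p = 4/53 = 0.075472: log2(p) = -3.727920, -p*log2(p) = 0.281352
  p = 11/53 = 0.207547: log2(p) = -2.268489, -p*log2(p) = 0.470818
  p = 5/53 = 0.094340: log2(p) = -3.405992, -p*log2(p) = 0.321320
  p = 7/53 = 0.132075: log2(p) = -2.920566, -p*log2(p) = 0.385735
  p = 14/53 = 0.264151: log2(p) = -1.920566, -p*log2(p) = 0.507319
H = 0.485198 + 0.281352 + 0.470818 + 0.321320 + 0.385735 + 0.507319 = 2.451742

H = 2.4517 bits/symbol
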